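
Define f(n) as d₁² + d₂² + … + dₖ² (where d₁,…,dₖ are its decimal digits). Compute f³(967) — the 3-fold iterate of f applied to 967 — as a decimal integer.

967 → 9² + 6² + 7² = 81 + 36 + 49 = 166
166 → 1² + 6² + 6² = 1 + 36 + 36 = 73
73 → 7² + 3² = 49 + 9 = 58

58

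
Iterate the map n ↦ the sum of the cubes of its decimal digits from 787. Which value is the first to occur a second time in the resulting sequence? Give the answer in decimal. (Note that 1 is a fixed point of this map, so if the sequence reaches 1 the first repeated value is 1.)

1

787 → 7³ + 8³ + 7³ = 1198
1198 → 1³ + 1³ + 9³ + 8³ = 1243
1243 → 1³ + 2³ + 4³ + 3³ = 100
100 → 1³ + 0³ + 0³ = 1  — reached the fixed point 1.
1 → 1, so 1 is the first repeated value.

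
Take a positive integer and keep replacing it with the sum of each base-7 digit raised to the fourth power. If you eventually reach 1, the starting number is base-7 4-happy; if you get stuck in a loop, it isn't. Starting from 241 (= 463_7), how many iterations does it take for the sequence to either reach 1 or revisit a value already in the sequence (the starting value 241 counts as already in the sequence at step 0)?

241 = (4,6,3)_7 → 4⁴ + 6⁴ + 3⁴ = 1633
1633 = (4,5,2,2)_7 → 4⁴ + 5⁴ + 2⁴ + 2⁴ = 913
913 = (2,4,4,3)_7 → 2⁴ + 4⁴ + 4⁴ + 3⁴ = 609
609 = (1,5,3,0)_7 → 1⁴ + 5⁴ + 3⁴ + 0⁴ = 707
707 = (2,0,3,0)_7 → 2⁴ + 0⁴ + 3⁴ + 0⁴ = 97
97 = (1,6,6)_7 → 1⁴ + 6⁴ + 6⁴ = 2593
2593 = (1,0,3,6,3)_7 → 1⁴ + 0⁴ + 3⁴ + 6⁴ + 3⁴ = 1459
1459 = (4,1,5,3)_7 → 4⁴ + 1⁴ + 5⁴ + 3⁴ = 963
963 = (2,5,4,4)_7 → 2⁴ + 5⁴ + 4⁴ + 4⁴ = 1153
1153 = (3,2,3,5)_7 → 3⁴ + 2⁴ + 3⁴ + 5⁴ = 803
803 = (2,2,2,5)_7 → 2⁴ + 2⁴ + 2⁴ + 5⁴ = 673
673 = (1,6,5,1)_7 → 1⁴ + 6⁴ + 5⁴ + 1⁴ = 1923
1923 = (5,4,1,5)_7 → 5⁴ + 4⁴ + 1⁴ + 5⁴ = 1507
1507 = (4,2,5,2)_7 → 4⁴ + 2⁴ + 5⁴ + 2⁴ = 913  — 913 repeats.
That took 14 steps.

14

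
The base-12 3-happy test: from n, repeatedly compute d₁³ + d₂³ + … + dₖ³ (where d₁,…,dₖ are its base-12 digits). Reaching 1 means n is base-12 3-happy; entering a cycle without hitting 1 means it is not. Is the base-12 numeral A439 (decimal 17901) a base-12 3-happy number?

base-12 3-happy

17901 = (10,4,3,9)_12 → 1820
1820 = (1,0,7,8)_12 → 856
856 = (5,11,4)_12 → 1520
1520 = (10,6,8)_12 → 1728
1728 = (1,0,0,0)_12 → 1  — reached 1.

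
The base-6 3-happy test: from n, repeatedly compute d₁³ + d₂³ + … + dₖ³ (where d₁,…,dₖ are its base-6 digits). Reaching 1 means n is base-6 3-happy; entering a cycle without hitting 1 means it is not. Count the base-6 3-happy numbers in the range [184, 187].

184: 184 → 189 → 153 → 92 → 43 → 3 → 27 → 91 → 36 → 1  — base-6 3-happy
185: 185 → 250 → 190 → 190  — not base-6 3-happy
186: 186 → 126 → 54 → 28 → 128 → 62 → 73 → 9 → 28  — not base-6 3-happy
187: 187 → 127 → 55 → 29 → 189 → 153 → 92 → 43 → 3 → 27 → 91 → 36 → 1  — base-6 3-happy
base-6 3-happy: 184, 187

2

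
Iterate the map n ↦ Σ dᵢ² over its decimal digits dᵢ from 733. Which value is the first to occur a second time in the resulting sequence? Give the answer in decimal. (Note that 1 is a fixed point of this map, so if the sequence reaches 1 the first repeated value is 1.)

733 → 7² + 3² + 3² = 67
67 → 6² + 7² = 85
85 → 8² + 5² = 89
89 → 8² + 9² = 145
145 → 1² + 4² + 5² = 42
42 → 4² + 2² = 20
20 → 2² + 0² = 4
4 → 4² = 16
16 → 1² + 6² = 37
37 → 3² + 7² = 58
58 → 5² + 8² = 89  — 89 already appeared earlier.

89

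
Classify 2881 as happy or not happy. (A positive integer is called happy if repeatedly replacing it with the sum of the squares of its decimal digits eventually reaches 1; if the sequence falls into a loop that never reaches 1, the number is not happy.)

2881 → 2² + 8² + 8² + 1² = 4 + 64 + 64 + 1 = 133
133 → 1² + 3² + 3² = 1 + 9 + 9 = 19
19 → 1² + 9² = 1 + 81 = 82
82 → 8² + 2² = 64 + 4 = 68
68 → 6² + 8² = 36 + 64 = 100
100 → 1² + 0² + 0² = 1 + 0 + 0 = 1  — reached 1.

happy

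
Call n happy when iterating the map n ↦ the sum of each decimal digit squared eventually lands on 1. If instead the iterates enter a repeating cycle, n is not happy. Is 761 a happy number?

happy

761 → 7² + 6² + 1² = 86
86 → 8² + 6² = 100
100 → 1² + 0² + 0² = 1  — reached 1.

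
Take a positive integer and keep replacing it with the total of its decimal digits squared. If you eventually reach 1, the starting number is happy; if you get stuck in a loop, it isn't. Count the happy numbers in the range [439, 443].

1

439: 439 → 106 → 37 → 58 → 89 → 145 → 42 → 20 → 4 → 16 → 37  — not happy
440: 440 → 32 → 13 → 10 → 1  — happy
441: 441 → 33 → 18 → 65 → 61 → 37 → 58 → 89 → 145 → 42 → 20 → 4 → 16 → 37  — not happy
442: 442 → 36 → 45 → 41 → 17 → 50 → 25 → 29 → 85 → 89 → 145 → 42 → 20 → 4 → 16 → 37 → 58 → 89  — not happy
443: 443 → 41 → 17 → 50 → 25 → 29 → 85 → 89 → 145 → 42 → 20 → 4 → 16 → 37 → 58 → 89  — not happy
happy: 440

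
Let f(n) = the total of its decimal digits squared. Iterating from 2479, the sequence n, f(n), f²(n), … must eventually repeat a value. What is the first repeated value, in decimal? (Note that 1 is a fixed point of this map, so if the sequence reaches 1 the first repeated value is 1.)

16

2479 → 2² + 4² + 7² + 9² = 150
150 → 1² + 5² + 0² = 26
26 → 2² + 6² = 40
40 → 4² + 0² = 16
16 → 1² + 6² = 37
37 → 3² + 7² = 58
58 → 5² + 8² = 89
89 → 8² + 9² = 145
145 → 1² + 4² + 5² = 42
42 → 4² + 2² = 20
20 → 2² + 0² = 4
4 → 4² = 16  — 16 already appeared earlier.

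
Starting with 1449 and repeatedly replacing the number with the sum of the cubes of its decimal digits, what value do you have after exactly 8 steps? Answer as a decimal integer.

1449 → 1³ + 4³ + 4³ + 9³ = 1 + 64 + 64 + 729 = 858
858 → 8³ + 5³ + 8³ = 512 + 125 + 512 = 1149
1149 → 1³ + 1³ + 4³ + 9³ = 1 + 1 + 64 + 729 = 795
795 → 7³ + 9³ + 5³ = 343 + 729 + 125 = 1197
1197 → 1³ + 1³ + 9³ + 7³ = 1 + 1 + 729 + 343 = 1074
1074 → 1³ + 0³ + 7³ + 4³ = 1 + 0 + 343 + 64 = 408
408 → 4³ + 0³ + 8³ = 64 + 0 + 512 = 576
576 → 5³ + 7³ + 6³ = 125 + 343 + 216 = 684

684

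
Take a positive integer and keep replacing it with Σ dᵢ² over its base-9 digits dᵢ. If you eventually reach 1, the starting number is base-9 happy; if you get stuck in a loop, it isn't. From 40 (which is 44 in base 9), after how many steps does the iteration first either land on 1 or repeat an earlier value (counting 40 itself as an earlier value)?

40 = (4,4)_9 → 32
32 = (3,5)_9 → 34
34 = (3,7)_9 → 58
58 = (6,4)_9 → 52
52 = (5,7)_9 → 74
74 = (8,2)_9 → 68
68 = (7,5)_9 → 74  — 74 repeats.
That took 7 steps.

7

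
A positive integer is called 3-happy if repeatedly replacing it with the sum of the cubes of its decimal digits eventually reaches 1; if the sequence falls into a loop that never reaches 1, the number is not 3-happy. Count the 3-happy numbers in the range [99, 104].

1

99: 99 → 1458 → 702 → 351 → 153 → 153  (repeats 153)
100: 100 → 1  (reaches 1)
101: 101 → 2 → 8 → 512 → 134 → 92 → 737 → 713 → 371 → 371  (repeats 371)
102: 102 → 9 → 729 → 1080 → 513 → 153 → 153  (repeats 153)
103: 103 → 28 → 520 → 133 → 55 → 250 → 133  (repeats 133)
104: 104 → 65 → 341 → 92 → 737 → 713 → 371 → 371  (repeats 371)
3-happy: 100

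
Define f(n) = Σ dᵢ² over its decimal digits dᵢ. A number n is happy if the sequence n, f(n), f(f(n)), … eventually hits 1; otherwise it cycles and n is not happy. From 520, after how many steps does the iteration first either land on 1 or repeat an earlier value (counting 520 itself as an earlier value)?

520 → 5² + 2² + 0² = 29
29 → 2² + 9² = 85
85 → 8² + 5² = 89
89 → 8² + 9² = 145
145 → 1² + 4² + 5² = 42
42 → 4² + 2² = 20
20 → 2² + 0² = 4
4 → 4² = 16
16 → 1² + 6² = 37
37 → 3² + 7² = 58
58 → 5² + 8² = 89  — 89 repeats.
That took 11 steps.

11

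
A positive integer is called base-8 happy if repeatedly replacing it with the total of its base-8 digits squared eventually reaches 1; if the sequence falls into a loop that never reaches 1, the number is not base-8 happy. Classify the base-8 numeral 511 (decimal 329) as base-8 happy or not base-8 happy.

base-8 happy

329 = (5,1,1)_8 → 5² + 1² + 1² = 25 + 1 + 1 = 27
27 = (3,3)_8 → 3² + 3² = 9 + 9 = 18
18 = (2,2)_8 → 2² + 2² = 4 + 4 = 8
8 = (1,0)_8 → 1² + 0² = 1 + 0 = 1  — reached 1.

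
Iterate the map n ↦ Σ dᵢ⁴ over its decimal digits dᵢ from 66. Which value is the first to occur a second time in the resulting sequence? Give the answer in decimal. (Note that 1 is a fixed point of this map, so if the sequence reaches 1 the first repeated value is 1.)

6514

66 → 6⁴ + 6⁴ = 2592
2592 → 2⁴ + 5⁴ + 9⁴ + 2⁴ = 7218
7218 → 7⁴ + 2⁴ + 1⁴ + 8⁴ = 6514
6514 → 6⁴ + 5⁴ + 1⁴ + 4⁴ = 2178
2178 → 2⁴ + 1⁴ + 7⁴ + 8⁴ = 6514  — 6514 already appeared earlier.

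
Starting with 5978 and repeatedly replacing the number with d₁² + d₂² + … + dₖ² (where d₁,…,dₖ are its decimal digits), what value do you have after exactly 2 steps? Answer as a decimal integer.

5978 → 5² + 9² + 7² + 8² = 219
219 → 2² + 1² + 9² = 86

86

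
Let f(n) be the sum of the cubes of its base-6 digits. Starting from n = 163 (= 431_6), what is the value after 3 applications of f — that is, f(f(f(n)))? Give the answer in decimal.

3

163 = (4,3,1)_6 → 4³ + 3³ + 1³ = 92
92 = (2,3,2)_6 → 2³ + 3³ + 2³ = 43
43 = (1,1,1)_6 → 1³ + 1³ + 1³ = 3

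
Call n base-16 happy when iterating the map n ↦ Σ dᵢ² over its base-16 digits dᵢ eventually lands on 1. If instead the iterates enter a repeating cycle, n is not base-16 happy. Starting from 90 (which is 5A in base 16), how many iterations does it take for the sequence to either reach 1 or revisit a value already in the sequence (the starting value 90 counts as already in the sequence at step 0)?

90 = (5,10)_16 → 5² + 10² = 125
125 = (7,13)_16 → 7² + 13² = 218
218 = (13,10)_16 → 13² + 10² = 269
269 = (1,0,13)_16 → 1² + 0² + 13² = 170
170 = (10,10)_16 → 10² + 10² = 200
200 = (12,8)_16 → 12² + 8² = 208
208 = (13,0)_16 → 13² + 0² = 169
169 = (10,9)_16 → 10² + 9² = 181
181 = (11,5)_16 → 11² + 5² = 146
146 = (9,2)_16 → 9² + 2² = 85
85 = (5,5)_16 → 5² + 5² = 50
50 = (3,2)_16 → 3² + 2² = 13
13 = (13)_16 → 13² = 169  — 169 repeats.
That took 13 steps.

13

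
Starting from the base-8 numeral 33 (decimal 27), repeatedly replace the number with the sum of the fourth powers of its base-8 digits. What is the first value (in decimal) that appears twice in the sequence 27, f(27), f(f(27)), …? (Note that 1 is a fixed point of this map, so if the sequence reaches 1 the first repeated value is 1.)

1

27 = (3,3)_8 → 3⁴ + 3⁴ = 162
162 = (2,4,2)_8 → 2⁴ + 4⁴ + 2⁴ = 288
288 = (4,4,0)_8 → 4⁴ + 4⁴ + 0⁴ = 512
512 = (1,0,0,0)_8 → 1⁴ + 0⁴ + 0⁴ + 0⁴ = 1  — reached the fixed point 1.
1 → 1, so 1 is the first repeated value.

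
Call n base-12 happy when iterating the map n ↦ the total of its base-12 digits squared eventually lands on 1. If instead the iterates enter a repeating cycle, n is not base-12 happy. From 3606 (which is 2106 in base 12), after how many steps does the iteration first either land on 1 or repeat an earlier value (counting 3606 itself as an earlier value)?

11

3606 = (2,1,0,6)_12 → 2² + 1² + 0² + 6² = 41
41 = (3,5)_12 → 3² + 5² = 34
34 = (2,10)_12 → 2² + 10² = 104
104 = (8,8)_12 → 8² + 8² = 128
128 = (10,8)_12 → 10² + 8² = 164
164 = (1,1,8)_12 → 1² + 1² + 8² = 66
66 = (5,6)_12 → 5² + 6² = 61
61 = (5,1)_12 → 5² + 1² = 26
26 = (2,2)_12 → 2² + 2² = 8
8 = (8)_12 → 8² = 64
64 = (5,4)_12 → 5² + 4² = 41  — 41 repeats.
That took 11 steps.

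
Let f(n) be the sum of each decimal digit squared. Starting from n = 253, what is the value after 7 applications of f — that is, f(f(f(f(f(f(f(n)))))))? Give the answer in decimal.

253 → 2² + 5² + 3² = 4 + 25 + 9 = 38
38 → 3² + 8² = 9 + 64 = 73
73 → 7² + 3² = 49 + 9 = 58
58 → 5² + 8² = 25 + 64 = 89
89 → 8² + 9² = 64 + 81 = 145
145 → 1² + 4² + 5² = 1 + 16 + 25 = 42
42 → 4² + 2² = 16 + 4 = 20

20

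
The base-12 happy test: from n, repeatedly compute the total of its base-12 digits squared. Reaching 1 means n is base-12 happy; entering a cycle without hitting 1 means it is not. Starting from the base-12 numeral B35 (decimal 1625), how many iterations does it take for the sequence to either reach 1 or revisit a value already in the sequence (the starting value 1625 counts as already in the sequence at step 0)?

13

1625 = (11,3,5)_12 → 11² + 3² + 5² = 155
155 = (1,0,11)_12 → 1² + 0² + 11² = 122
122 = (10,2)_12 → 10² + 2² = 104
104 = (8,8)_12 → 8² + 8² = 128
128 = (10,8)_12 → 10² + 8² = 164
164 = (1,1,8)_12 → 1² + 1² + 8² = 66
66 = (5,6)_12 → 5² + 6² = 61
61 = (5,1)_12 → 5² + 1² = 26
26 = (2,2)_12 → 2² + 2² = 8
8 = (8)_12 → 8² = 64
64 = (5,4)_12 → 5² + 4² = 41
41 = (3,5)_12 → 3² + 5² = 34
34 = (2,10)_12 → 2² + 10² = 104  — 104 repeats.
That took 13 steps.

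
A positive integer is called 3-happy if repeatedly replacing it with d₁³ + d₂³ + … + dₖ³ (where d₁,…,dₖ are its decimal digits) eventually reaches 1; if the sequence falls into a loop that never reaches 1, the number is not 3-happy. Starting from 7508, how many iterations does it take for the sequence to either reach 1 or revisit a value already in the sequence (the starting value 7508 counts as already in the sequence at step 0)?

5

7508 → 7³ + 5³ + 0³ + 8³ = 343 + 125 + 0 + 512 = 980
980 → 9³ + 8³ + 0³ = 729 + 512 + 0 = 1241
1241 → 1³ + 2³ + 4³ + 1³ = 1 + 8 + 64 + 1 = 74
74 → 7³ + 4³ = 343 + 64 = 407
407 → 4³ + 0³ + 7³ = 64 + 0 + 343 = 407  — 407 repeats.
That took 5 steps.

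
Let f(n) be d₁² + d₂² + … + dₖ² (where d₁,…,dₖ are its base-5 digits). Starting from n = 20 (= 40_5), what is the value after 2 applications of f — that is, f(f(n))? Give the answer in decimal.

10

20 = (4,0)_5 → 16
16 = (3,1)_5 → 10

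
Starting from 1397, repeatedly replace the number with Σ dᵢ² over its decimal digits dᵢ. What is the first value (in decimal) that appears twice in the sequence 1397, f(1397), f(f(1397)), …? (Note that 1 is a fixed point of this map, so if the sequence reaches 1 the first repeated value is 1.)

89

1397 → 1² + 3² + 9² + 7² = 1 + 9 + 81 + 49 = 140
140 → 1² + 4² + 0² = 1 + 16 + 0 = 17
17 → 1² + 7² = 1 + 49 = 50
50 → 5² + 0² = 25 + 0 = 25
25 → 2² + 5² = 4 + 25 = 29
29 → 2² + 9² = 4 + 81 = 85
85 → 8² + 5² = 64 + 25 = 89
89 → 8² + 9² = 64 + 81 = 145
145 → 1² + 4² + 5² = 1 + 16 + 25 = 42
42 → 4² + 2² = 16 + 4 = 20
20 → 2² + 0² = 4 + 0 = 4
4 → 4² = 16
16 → 1² + 6² = 1 + 36 = 37
37 → 3² + 7² = 9 + 49 = 58
58 → 5² + 8² = 25 + 64 = 89  — 89 already appeared earlier.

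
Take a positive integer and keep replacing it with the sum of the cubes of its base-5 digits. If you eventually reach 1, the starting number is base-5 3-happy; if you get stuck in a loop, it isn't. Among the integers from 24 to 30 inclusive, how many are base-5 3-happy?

24: 24 → 128 → 28 → 28  — not base-5 3-happy
25: 25 → 1  — base-5 3-happy
26: 26 → 2 → 8 → 28 → 28  — not base-5 3-happy
27: 27 → 9 → 65 → 35 → 9  — not base-5 3-happy
28: 28 → 28  — not base-5 3-happy
29: 29 → 65 → 35 → 9 → 65  — not base-5 3-happy
30: 30 → 2 → 8 → 28 → 28  — not base-5 3-happy
base-5 3-happy: 25

1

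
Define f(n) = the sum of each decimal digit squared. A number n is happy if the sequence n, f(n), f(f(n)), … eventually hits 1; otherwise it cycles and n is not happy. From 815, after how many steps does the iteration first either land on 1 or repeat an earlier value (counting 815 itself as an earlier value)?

815 → 8² + 1² + 5² = 64 + 1 + 25 = 90
90 → 9² + 0² = 81 + 0 = 81
81 → 8² + 1² = 64 + 1 = 65
65 → 6² + 5² = 36 + 25 = 61
61 → 6² + 1² = 36 + 1 = 37
37 → 3² + 7² = 9 + 49 = 58
58 → 5² + 8² = 25 + 64 = 89
89 → 8² + 9² = 64 + 81 = 145
145 → 1² + 4² + 5² = 1 + 16 + 25 = 42
42 → 4² + 2² = 16 + 4 = 20
20 → 2² + 0² = 4 + 0 = 4
4 → 4² = 16
16 → 1² + 6² = 1 + 36 = 37  — 37 repeats.
That took 13 steps.

13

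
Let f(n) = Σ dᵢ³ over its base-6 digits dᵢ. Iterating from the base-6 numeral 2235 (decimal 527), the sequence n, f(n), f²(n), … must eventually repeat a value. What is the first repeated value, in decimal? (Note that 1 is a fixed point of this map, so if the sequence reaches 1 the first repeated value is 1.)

527 = (2,2,3,5)_6 → 2³ + 2³ + 3³ + 5³ = 8 + 8 + 27 + 125 = 168
168 = (4,4,0)_6 → 4³ + 4³ + 0³ = 64 + 64 + 0 = 128
128 = (3,3,2)_6 → 3³ + 3³ + 2³ = 27 + 27 + 8 = 62
62 = (1,4,2)_6 → 1³ + 4³ + 2³ = 1 + 64 + 8 = 73
73 = (2,0,1)_6 → 2³ + 0³ + 1³ = 8 + 0 + 1 = 9
9 = (1,3)_6 → 1³ + 3³ = 1 + 27 = 28
28 = (4,4)_6 → 4³ + 4³ = 64 + 64 = 128  — 128 already appeared earlier.

128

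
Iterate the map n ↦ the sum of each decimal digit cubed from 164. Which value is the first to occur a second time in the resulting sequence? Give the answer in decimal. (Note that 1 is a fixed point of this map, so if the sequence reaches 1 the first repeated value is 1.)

164 → 1³ + 6³ + 4³ = 1 + 216 + 64 = 281
281 → 2³ + 8³ + 1³ = 8 + 512 + 1 = 521
521 → 5³ + 2³ + 1³ = 125 + 8 + 1 = 134
134 → 1³ + 3³ + 4³ = 1 + 27 + 64 = 92
92 → 9³ + 2³ = 729 + 8 = 737
737 → 7³ + 3³ + 7³ = 343 + 27 + 343 = 713
713 → 7³ + 1³ + 3³ = 343 + 1 + 27 = 371
371 → 3³ + 7³ + 1³ = 27 + 343 + 1 = 371  — 371 already appeared earlier.

371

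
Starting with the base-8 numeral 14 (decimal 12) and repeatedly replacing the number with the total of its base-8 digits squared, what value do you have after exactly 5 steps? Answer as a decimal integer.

5

12 = (1,4)_8 → 1² + 4² = 1 + 16 = 17
17 = (2,1)_8 → 2² + 1² = 4 + 1 = 5
5 = (5)_8 → 5² = 25
25 = (3,1)_8 → 3² + 1² = 9 + 1 = 10
10 = (1,2)_8 → 1² + 2² = 1 + 4 = 5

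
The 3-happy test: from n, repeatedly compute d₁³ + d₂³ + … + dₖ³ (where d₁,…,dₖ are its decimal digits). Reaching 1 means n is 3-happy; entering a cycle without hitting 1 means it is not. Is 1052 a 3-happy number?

not 3-happy

1052 → 1³ + 0³ + 5³ + 2³ = 1 + 0 + 125 + 8 = 134
134 → 1³ + 3³ + 4³ = 1 + 27 + 64 = 92
92 → 9³ + 2³ = 729 + 8 = 737
737 → 7³ + 3³ + 7³ = 343 + 27 + 343 = 713
713 → 7³ + 1³ + 3³ = 343 + 1 + 27 = 371
371 → 3³ + 7³ + 1³ = 27 + 343 + 1 = 371  — 371 already seen; the sequence cycles without reaching 1.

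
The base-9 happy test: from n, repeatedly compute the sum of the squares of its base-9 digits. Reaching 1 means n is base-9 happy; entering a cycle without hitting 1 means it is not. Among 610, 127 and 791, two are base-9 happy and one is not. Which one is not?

610: 610 → 114 → 46 → 26 → 68 → 74 → 68  — repeats 68 (not base-9 happy)
127: 127 → 27 → 9 → 1  — reaches 1 (base-9 happy)
791: 791 → 101 → 9 → 1  — reaches 1 (base-9 happy)

610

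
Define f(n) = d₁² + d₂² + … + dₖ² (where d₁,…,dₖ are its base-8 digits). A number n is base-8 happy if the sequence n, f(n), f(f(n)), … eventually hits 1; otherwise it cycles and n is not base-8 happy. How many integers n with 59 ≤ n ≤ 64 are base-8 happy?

59: 59 → 58 → 53 → 61 → 74 → 6 → 36 → 32 → 16 → 4 → 16  (repeats 16)
60: 60 → 65 → 2 → 4 → 16 → 4  (repeats 4)
61: 61 → 74 → 6 → 36 → 32 → 16 → 4 → 16  (repeats 16)
62: 62 → 85 → 30 → 45 → 50 → 40 → 25 → 10 → 5 → 25  (repeats 25)
63: 63 → 98 → 21 → 29 → 34 → 20 → 20  (repeats 20)
64: 64 → 1  (reaches 1)
base-8 happy: 64

1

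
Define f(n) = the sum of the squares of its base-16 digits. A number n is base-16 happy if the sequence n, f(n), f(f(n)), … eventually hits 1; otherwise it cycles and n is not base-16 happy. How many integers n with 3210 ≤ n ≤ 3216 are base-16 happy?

3210: 3210 → 308 → 26 → 101 → 61 → 178 → 125 → 218 → 269 → 170 → 200 → 208 → 169 → 181 → 146 → 85 → 50 → 13 → 169  — not base-16 happy
3211: 3211 → 329 → 98 → 40 → 68 → 32 → 4 → 16 → 1  — base-16 happy
3212: 3212 → 352 → 37 → 29 → 170 → 200 → 208 → 169 → 181 → 146 → 85 → 50 → 13 → 169  — not base-16 happy
3213: 3213 → 377 → 131 → 73 → 97 → 37 → 29 → 170 → 200 → 208 → 169 → 181 → 146 → 85 → 50 → 13 → 169  — not base-16 happy
3214: 3214 → 404 → 98 → 40 → 68 → 32 → 4 → 16 → 1  — base-16 happy
3215: 3215 → 433 → 123 → 170 → 200 → 208 → 169 → 181 → 146 → 85 → 50 → 13 → 169  — not base-16 happy
3216: 3216 → 225 → 197 → 169 → 181 → 146 → 85 → 50 → 13 → 169  — not base-16 happy
base-16 happy: 3211, 3214

2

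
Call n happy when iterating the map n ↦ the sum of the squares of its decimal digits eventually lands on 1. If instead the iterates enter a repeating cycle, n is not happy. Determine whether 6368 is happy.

not happy

6368 → 6² + 3² + 6² + 8² = 145
145 → 1² + 4² + 5² = 42
42 → 4² + 2² = 20
20 → 2² + 0² = 4
4 → 4² = 16
16 → 1² + 6² = 37
37 → 3² + 7² = 58
58 → 5² + 8² = 89
89 → 8² + 9² = 145  — 145 already seen; the sequence cycles without reaching 1.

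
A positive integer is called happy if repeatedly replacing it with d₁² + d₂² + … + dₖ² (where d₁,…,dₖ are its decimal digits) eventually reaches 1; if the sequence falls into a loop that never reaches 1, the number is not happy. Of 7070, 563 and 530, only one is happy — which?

563

7070: 7070 → 98 → 145 → 42 → 20 → 4 → 16 → 37 → 58 → 89 → 145  — repeats 145 (not happy)
563: 563 → 70 → 49 → 97 → 130 → 10 → 1  — reaches 1 (happy)
530: 530 → 34 → 25 → 29 → 85 → 89 → 145 → 42 → 20 → 4 → 16 → 37 → 58 → 89  — repeats 89 (not happy)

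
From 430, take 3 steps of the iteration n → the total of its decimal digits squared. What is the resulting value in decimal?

430 → 4² + 3² + 0² = 16 + 9 + 0 = 25
25 → 2² + 5² = 4 + 25 = 29
29 → 2² + 9² = 4 + 81 = 85

85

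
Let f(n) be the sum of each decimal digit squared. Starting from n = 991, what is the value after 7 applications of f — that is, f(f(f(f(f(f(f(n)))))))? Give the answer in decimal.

145

991 → 9² + 9² + 1² = 163
163 → 1² + 6² + 3² = 46
46 → 4² + 6² = 52
52 → 5² + 2² = 29
29 → 2² + 9² = 85
85 → 8² + 5² = 89
89 → 8² + 9² = 145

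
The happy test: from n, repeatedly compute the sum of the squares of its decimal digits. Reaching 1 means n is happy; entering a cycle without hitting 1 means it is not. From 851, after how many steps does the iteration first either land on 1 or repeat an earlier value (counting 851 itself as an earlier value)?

13

851 → 8² + 5² + 1² = 90
90 → 9² + 0² = 81
81 → 8² + 1² = 65
65 → 6² + 5² = 61
61 → 6² + 1² = 37
37 → 3² + 7² = 58
58 → 5² + 8² = 89
89 → 8² + 9² = 145
145 → 1² + 4² + 5² = 42
42 → 4² + 2² = 20
20 → 2² + 0² = 4
4 → 4² = 16
16 → 1² + 6² = 37  — 37 repeats.
That took 13 steps.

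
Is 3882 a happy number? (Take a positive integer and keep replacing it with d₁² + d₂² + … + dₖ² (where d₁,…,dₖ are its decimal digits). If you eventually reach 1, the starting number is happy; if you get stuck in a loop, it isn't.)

3882 → 3² + 8² + 8² + 2² = 9 + 64 + 64 + 4 = 141
141 → 1² + 4² + 1² = 1 + 16 + 1 = 18
18 → 1² + 8² = 1 + 64 = 65
65 → 6² + 5² = 36 + 25 = 61
61 → 6² + 1² = 36 + 1 = 37
37 → 3² + 7² = 9 + 49 = 58
58 → 5² + 8² = 25 + 64 = 89
89 → 8² + 9² = 64 + 81 = 145
145 → 1² + 4² + 5² = 1 + 16 + 25 = 42
42 → 4² + 2² = 16 + 4 = 20
20 → 2² + 0² = 4 + 0 = 4
4 → 4² = 16
16 → 1² + 6² = 1 + 36 = 37  — 37 already seen; the sequence cycles without reaching 1.

not happy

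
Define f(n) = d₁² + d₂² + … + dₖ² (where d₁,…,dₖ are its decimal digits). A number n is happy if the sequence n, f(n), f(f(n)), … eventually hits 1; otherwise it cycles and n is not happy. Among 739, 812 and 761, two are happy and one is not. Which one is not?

812

739: 739 → 139 → 91 → 82 → 68 → 100 → 1  — reaches 1 (happy)
812: 812 → 69 → 117 → 51 → 26 → 40 → 16 → 37 → 58 → 89 → 145 → 42 → 20 → 4 → 16  — repeats 16 (not happy)
761: 761 → 86 → 100 → 1  — reaches 1 (happy)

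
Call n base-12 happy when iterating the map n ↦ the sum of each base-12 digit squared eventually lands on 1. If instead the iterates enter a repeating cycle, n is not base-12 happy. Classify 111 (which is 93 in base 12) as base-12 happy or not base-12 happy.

not base-12 happy

111 = (9,3)_12 → 9² + 3² = 90
90 = (7,6)_12 → 7² + 6² = 85
85 = (7,1)_12 → 7² + 1² = 50
50 = (4,2)_12 → 4² + 2² = 20
20 = (1,8)_12 → 1² + 8² = 65
65 = (5,5)_12 → 5² + 5² = 50  — 50 already seen; the sequence cycles without reaching 1.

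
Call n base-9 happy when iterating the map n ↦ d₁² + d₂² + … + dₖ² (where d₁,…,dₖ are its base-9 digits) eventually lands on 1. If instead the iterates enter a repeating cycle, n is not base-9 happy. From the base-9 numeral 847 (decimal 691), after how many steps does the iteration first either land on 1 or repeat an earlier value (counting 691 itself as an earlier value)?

7

691 = (8,4,7)_9 → 8² + 4² + 7² = 64 + 16 + 49 = 129
129 = (1,5,3)_9 → 1² + 5² + 3² = 1 + 25 + 9 = 35
35 = (3,8)_9 → 3² + 8² = 9 + 64 = 73
73 = (8,1)_9 → 8² + 1² = 64 + 1 = 65
65 = (7,2)_9 → 7² + 2² = 49 + 4 = 53
53 = (5,8)_9 → 5² + 8² = 25 + 64 = 89
89 = (1,0,8)_9 → 1² + 0² + 8² = 1 + 0 + 64 = 65  — 65 repeats.
That took 7 steps.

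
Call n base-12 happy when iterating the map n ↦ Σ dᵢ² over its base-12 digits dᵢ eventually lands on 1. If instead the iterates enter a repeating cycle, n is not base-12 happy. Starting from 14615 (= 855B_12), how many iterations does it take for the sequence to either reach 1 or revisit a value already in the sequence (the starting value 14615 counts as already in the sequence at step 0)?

8

14615 = (8,5,5,11)_12 → 8² + 5² + 5² + 11² = 235
235 = (1,7,7)_12 → 1² + 7² + 7² = 99
99 = (8,3)_12 → 8² + 3² = 73
73 = (6,1)_12 → 6² + 1² = 37
37 = (3,1)_12 → 3² + 1² = 10
10 = (10)_12 → 10² = 100
100 = (8,4)_12 → 8² + 4² = 80
80 = (6,8)_12 → 6² + 8² = 100  — 100 repeats.
That took 8 steps.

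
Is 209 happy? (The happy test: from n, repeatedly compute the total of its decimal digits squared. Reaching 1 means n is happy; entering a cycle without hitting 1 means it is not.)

not happy

209 → 85
85 → 89
89 → 145
145 → 42
42 → 20
20 → 4
4 → 16
16 → 37
37 → 58
58 → 89  — 89 already seen; the sequence cycles without reaching 1.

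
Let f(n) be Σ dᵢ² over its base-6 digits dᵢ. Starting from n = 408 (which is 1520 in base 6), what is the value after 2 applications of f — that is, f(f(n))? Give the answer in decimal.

408 = (1,5,2,0)_6 → 30
30 = (5,0)_6 → 25

25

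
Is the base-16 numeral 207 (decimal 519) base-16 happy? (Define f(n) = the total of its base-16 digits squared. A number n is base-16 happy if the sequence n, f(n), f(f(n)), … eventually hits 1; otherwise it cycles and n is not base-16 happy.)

519 = (2,0,7)_16 → 2² + 0² + 7² = 4 + 0 + 49 = 53
53 = (3,5)_16 → 3² + 5² = 9 + 25 = 34
34 = (2,2)_16 → 2² + 2² = 4 + 4 = 8
8 = (8)_16 → 8² = 64
64 = (4,0)_16 → 4² + 0² = 16 + 0 = 16
16 = (1,0)_16 → 1² + 0² = 1 + 0 = 1  — reached 1.

base-16 happy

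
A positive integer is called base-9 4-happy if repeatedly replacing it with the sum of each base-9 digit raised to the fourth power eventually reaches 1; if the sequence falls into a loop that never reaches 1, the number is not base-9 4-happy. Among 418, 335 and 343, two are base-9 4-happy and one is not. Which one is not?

418

418: 418 → 882 → 4098 → 1956 → 1394 → 8194 → 290 → 722 → 8208 → 114 → 1378 → 4098  — repeats 4098 (not base-9 4-happy)
335: 335 → 273 → 243 → 81 → 1  — reaches 1 (base-9 4-happy)
343: 343 → 273 → 243 → 81 → 1  — reaches 1 (base-9 4-happy)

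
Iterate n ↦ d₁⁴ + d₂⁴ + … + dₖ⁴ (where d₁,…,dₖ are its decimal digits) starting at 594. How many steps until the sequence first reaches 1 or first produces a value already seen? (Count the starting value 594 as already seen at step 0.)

13

594 → 5⁴ + 9⁴ + 4⁴ = 7442
7442 → 7⁴ + 4⁴ + 4⁴ + 2⁴ = 2929
2929 → 2⁴ + 9⁴ + 2⁴ + 9⁴ = 13154
13154 → 1⁴ + 3⁴ + 1⁴ + 5⁴ + 4⁴ = 964
964 → 9⁴ + 6⁴ + 4⁴ = 8113
8113 → 8⁴ + 1⁴ + 1⁴ + 3⁴ = 4179
4179 → 4⁴ + 1⁴ + 7⁴ + 9⁴ = 9219
9219 → 9⁴ + 2⁴ + 1⁴ + 9⁴ = 13139
13139 → 1⁴ + 3⁴ + 1⁴ + 3⁴ + 9⁴ = 6725
6725 → 6⁴ + 7⁴ + 2⁴ + 5⁴ = 4338
4338 → 4⁴ + 3⁴ + 3⁴ + 8⁴ = 4514
4514 → 4⁴ + 5⁴ + 1⁴ + 4⁴ = 1138
1138 → 1⁴ + 1⁴ + 3⁴ + 8⁴ = 4179  — 4179 repeats.
That took 13 steps.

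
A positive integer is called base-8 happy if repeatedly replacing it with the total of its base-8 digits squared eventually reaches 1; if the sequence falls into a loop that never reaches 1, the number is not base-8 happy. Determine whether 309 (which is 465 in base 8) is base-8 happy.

base-8 happy

309 = (4,6,5)_8 → 4² + 6² + 5² = 77
77 = (1,1,5)_8 → 1² + 1² + 5² = 27
27 = (3,3)_8 → 3² + 3² = 18
18 = (2,2)_8 → 2² + 2² = 8
8 = (1,0)_8 → 1² + 0² = 1  — reached 1.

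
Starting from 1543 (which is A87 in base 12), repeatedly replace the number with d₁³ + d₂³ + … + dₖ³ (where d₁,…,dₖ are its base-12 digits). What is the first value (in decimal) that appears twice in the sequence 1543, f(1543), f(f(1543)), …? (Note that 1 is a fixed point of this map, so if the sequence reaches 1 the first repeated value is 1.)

1543 = (10,8,7)_12 → 1855
1855 = (1,0,10,7)_12 → 1344
1344 = (9,4,0)_12 → 793
793 = (5,6,1)_12 → 342
342 = (2,4,6)_12 → 288
288 = (2,0,0)_12 → 8
8 = (8)_12 → 512
512 = (3,6,8)_12 → 755
755 = (5,2,11)_12 → 1464
1464 = (10,2,0)_12 → 1008
1008 = (7,0,0)_12 → 343
343 = (2,4,7)_12 → 415
415 = (2,10,7)_12 → 1351
1351 = (9,4,7)_12 → 1136
1136 = (7,10,8)_12 → 1855  — 1855 already appeared earlier.

1855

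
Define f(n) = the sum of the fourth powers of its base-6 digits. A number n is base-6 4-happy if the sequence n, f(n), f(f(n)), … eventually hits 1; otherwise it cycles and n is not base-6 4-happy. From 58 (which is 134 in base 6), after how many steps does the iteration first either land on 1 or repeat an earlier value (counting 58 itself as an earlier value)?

10

58 = (1,3,4)_6 → 1⁴ + 3⁴ + 4⁴ = 338
338 = (1,3,2,2)_6 → 1⁴ + 3⁴ + 2⁴ + 2⁴ = 114
114 = (3,1,0)_6 → 3⁴ + 1⁴ + 0⁴ = 82
82 = (2,1,4)_6 → 2⁴ + 1⁴ + 4⁴ = 273
273 = (1,1,3,3)_6 → 1⁴ + 1⁴ + 3⁴ + 3⁴ = 164
164 = (4,3,2)_6 → 4⁴ + 3⁴ + 2⁴ = 353
353 = (1,3,4,5)_6 → 1⁴ + 3⁴ + 4⁴ + 5⁴ = 963
963 = (4,2,4,3)_6 → 4⁴ + 2⁴ + 4⁴ + 3⁴ = 609
609 = (2,4,5,3)_6 → 2⁴ + 4⁴ + 5⁴ + 3⁴ = 978
978 = (4,3,1,0)_6 → 4⁴ + 3⁴ + 1⁴ + 0⁴ = 338  — 338 repeats.
That took 10 steps.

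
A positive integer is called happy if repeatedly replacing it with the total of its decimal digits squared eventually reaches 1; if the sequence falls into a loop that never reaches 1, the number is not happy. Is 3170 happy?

not happy

3170 → 3² + 1² + 7² + 0² = 59
59 → 5² + 9² = 106
106 → 1² + 0² + 6² = 37
37 → 3² + 7² = 58
58 → 5² + 8² = 89
89 → 8² + 9² = 145
145 → 1² + 4² + 5² = 42
42 → 4² + 2² = 20
20 → 2² + 0² = 4
4 → 4² = 16
16 → 1² + 6² = 37  — 37 already seen; the sequence cycles without reaching 1.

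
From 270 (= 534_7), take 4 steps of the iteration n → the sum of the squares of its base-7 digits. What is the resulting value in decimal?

270 = (5,3,4)_7 → 50
50 = (1,0,1)_7 → 2
2 = (2)_7 → 4
4 = (4)_7 → 16

16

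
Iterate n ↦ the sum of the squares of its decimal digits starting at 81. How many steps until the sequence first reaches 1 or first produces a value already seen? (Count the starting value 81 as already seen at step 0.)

11

81 → 8² + 1² = 64 + 1 = 65
65 → 6² + 5² = 36 + 25 = 61
61 → 6² + 1² = 36 + 1 = 37
37 → 3² + 7² = 9 + 49 = 58
58 → 5² + 8² = 25 + 64 = 89
89 → 8² + 9² = 64 + 81 = 145
145 → 1² + 4² + 5² = 1 + 16 + 25 = 42
42 → 4² + 2² = 16 + 4 = 20
20 → 2² + 0² = 4 + 0 = 4
4 → 4² = 16
16 → 1² + 6² = 1 + 36 = 37  — 37 repeats.
That took 11 steps.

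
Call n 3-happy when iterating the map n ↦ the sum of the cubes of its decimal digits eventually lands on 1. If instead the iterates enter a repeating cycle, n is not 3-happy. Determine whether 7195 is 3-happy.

7195 → 1198
1198 → 1243
1243 → 100
100 → 1  — reached 1.

3-happy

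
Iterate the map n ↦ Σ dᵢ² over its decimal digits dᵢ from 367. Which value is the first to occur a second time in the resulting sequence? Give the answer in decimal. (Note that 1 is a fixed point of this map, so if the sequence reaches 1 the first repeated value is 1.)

367 → 94
94 → 97
97 → 130
130 → 10
10 → 1  — reached the fixed point 1.
1 → 1, so 1 is the first repeated value.

1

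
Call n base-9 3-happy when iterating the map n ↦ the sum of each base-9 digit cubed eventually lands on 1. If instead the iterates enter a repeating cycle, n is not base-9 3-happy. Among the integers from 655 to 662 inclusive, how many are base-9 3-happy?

655: 655 → 855 → 127 → 127  — not base-9 3-happy
656: 656 → 1024 → 496 → 218 → 232 → 694 → 638 → 1198 → 470 → 476 → 980 → 540 → 432 → 152 → 856 → 128 → 134 → 638  — not base-9 3-happy
657: 657 → 513 → 243 → 27 → 27  — not base-9 3-happy
658: 658 → 514 → 244 → 28 → 28  — not base-9 3-happy
659: 659 → 521 → 755 → 521  — not base-9 3-happy
660: 660 → 540 → 432 → 152 → 856 → 128 → 134 → 638 → 1198 → 470 → 476 → 980 → 540  — not base-9 3-happy
661: 661 → 577 → 345 → 99 → 9 → 1  — base-9 3-happy
662: 662 → 638 → 1198 → 470 → 476 → 980 → 540 → 432 → 152 → 856 → 128 → 134 → 638  — not base-9 3-happy
base-9 3-happy: 661

1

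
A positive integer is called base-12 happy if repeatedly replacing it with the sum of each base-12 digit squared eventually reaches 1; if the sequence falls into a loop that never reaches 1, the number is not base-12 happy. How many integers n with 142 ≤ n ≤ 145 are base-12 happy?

142: 142 → 221 → 62 → 29 → 29  — not base-12 happy
143: 143 → 242 → 69 → 106 → 164 → 66 → 61 → 26 → 8 → 64 → 41 → 34 → 104 → 128 → 164  — not base-12 happy
144: 144 → 1  — base-12 happy
145: 145 → 2 → 4 → 16 → 17 → 26 → 8 → 64 → 41 → 34 → 104 → 128 → 164 → 66 → 61 → 26  — not base-12 happy
base-12 happy: 144

1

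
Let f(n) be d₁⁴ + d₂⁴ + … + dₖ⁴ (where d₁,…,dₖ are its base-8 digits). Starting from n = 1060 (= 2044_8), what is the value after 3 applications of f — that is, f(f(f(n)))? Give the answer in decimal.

1060 = (2,0,4,4)_8 → 2⁴ + 0⁴ + 4⁴ + 4⁴ = 528
528 = (1,0,2,0)_8 → 1⁴ + 0⁴ + 2⁴ + 0⁴ = 17
17 = (2,1)_8 → 2⁴ + 1⁴ = 17

17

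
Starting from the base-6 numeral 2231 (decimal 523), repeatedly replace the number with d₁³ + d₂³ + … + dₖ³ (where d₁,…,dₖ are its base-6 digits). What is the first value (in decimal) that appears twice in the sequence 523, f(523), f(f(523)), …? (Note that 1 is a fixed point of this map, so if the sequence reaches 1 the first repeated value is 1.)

190

523 = (2,2,3,1)_6 → 2³ + 2³ + 3³ + 1³ = 44
44 = (1,1,2)_6 → 1³ + 1³ + 2³ = 10
10 = (1,4)_6 → 1³ + 4³ = 65
65 = (1,4,5)_6 → 1³ + 4³ + 5³ = 190
190 = (5,1,4)_6 → 5³ + 1³ + 4³ = 190  — 190 already appeared earlier.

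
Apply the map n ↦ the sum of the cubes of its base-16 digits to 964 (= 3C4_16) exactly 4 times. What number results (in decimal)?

1843

964 = (3,12,4)_16 → 3³ + 12³ + 4³ = 1819
1819 = (7,1,11)_16 → 7³ + 1³ + 11³ = 1675
1675 = (6,8,11)_16 → 6³ + 8³ + 11³ = 2059
2059 = (8,0,11)_16 → 8³ + 0³ + 11³ = 1843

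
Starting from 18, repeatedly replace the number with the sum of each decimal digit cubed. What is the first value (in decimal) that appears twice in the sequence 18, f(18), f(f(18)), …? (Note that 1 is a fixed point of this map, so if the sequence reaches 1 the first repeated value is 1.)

153

18 → 1³ + 8³ = 1 + 512 = 513
513 → 5³ + 1³ + 3³ = 125 + 1 + 27 = 153
153 → 1³ + 5³ + 3³ = 1 + 125 + 27 = 153  — 153 already appeared earlier.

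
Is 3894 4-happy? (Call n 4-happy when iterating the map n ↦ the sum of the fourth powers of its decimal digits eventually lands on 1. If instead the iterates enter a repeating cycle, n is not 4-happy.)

3894 → 3⁴ + 8⁴ + 9⁴ + 4⁴ = 10994
10994 → 1⁴ + 0⁴ + 9⁴ + 9⁴ + 4⁴ = 13379
13379 → 1⁴ + 3⁴ + 3⁴ + 7⁴ + 9⁴ = 9125
9125 → 9⁴ + 1⁴ + 2⁴ + 5⁴ = 7203
7203 → 7⁴ + 2⁴ + 0⁴ + 3⁴ = 2498
2498 → 2⁴ + 4⁴ + 9⁴ + 8⁴ = 10929
10929 → 1⁴ + 0⁴ + 9⁴ + 2⁴ + 9⁴ = 13139
13139 → 1⁴ + 3⁴ + 1⁴ + 3⁴ + 9⁴ = 6725
6725 → 6⁴ + 7⁴ + 2⁴ + 5⁴ = 4338
4338 → 4⁴ + 3⁴ + 3⁴ + 8⁴ = 4514
4514 → 4⁴ + 5⁴ + 1⁴ + 4⁴ = 1138
1138 → 1⁴ + 1⁴ + 3⁴ + 8⁴ = 4179
4179 → 4⁴ + 1⁴ + 7⁴ + 9⁴ = 9219
9219 → 9⁴ + 2⁴ + 1⁴ + 9⁴ = 13139  — 13139 already seen; the sequence cycles without reaching 1.

not 4-happy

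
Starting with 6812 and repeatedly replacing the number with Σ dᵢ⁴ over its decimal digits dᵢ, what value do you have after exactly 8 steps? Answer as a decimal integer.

9219

6812 → 6⁴ + 8⁴ + 1⁴ + 2⁴ = 5409
5409 → 5⁴ + 4⁴ + 0⁴ + 9⁴ = 7442
7442 → 7⁴ + 4⁴ + 4⁴ + 2⁴ = 2929
2929 → 2⁴ + 9⁴ + 2⁴ + 9⁴ = 13154
13154 → 1⁴ + 3⁴ + 1⁴ + 5⁴ + 4⁴ = 964
964 → 9⁴ + 6⁴ + 4⁴ = 8113
8113 → 8⁴ + 1⁴ + 1⁴ + 3⁴ = 4179
4179 → 4⁴ + 1⁴ + 7⁴ + 9⁴ = 9219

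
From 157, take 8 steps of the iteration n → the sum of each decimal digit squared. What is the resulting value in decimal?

145

157 → 1² + 5² + 7² = 75
75 → 7² + 5² = 74
74 → 7² + 4² = 65
65 → 6² + 5² = 61
61 → 6² + 1² = 37
37 → 3² + 7² = 58
58 → 5² + 8² = 89
89 → 8² + 9² = 145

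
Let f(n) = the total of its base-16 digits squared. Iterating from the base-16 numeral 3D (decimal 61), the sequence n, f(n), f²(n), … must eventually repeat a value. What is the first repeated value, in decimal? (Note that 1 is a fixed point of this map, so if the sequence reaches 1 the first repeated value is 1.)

169

61 = (3,13)_16 → 178
178 = (11,2)_16 → 125
125 = (7,13)_16 → 218
218 = (13,10)_16 → 269
269 = (1,0,13)_16 → 170
170 = (10,10)_16 → 200
200 = (12,8)_16 → 208
208 = (13,0)_16 → 169
169 = (10,9)_16 → 181
181 = (11,5)_16 → 146
146 = (9,2)_16 → 85
85 = (5,5)_16 → 50
50 = (3,2)_16 → 13
13 = (13)_16 → 169  — 169 already appeared earlier.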